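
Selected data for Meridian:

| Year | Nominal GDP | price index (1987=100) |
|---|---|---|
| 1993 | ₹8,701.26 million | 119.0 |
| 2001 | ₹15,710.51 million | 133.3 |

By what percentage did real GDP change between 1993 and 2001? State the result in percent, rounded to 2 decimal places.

Deflate each year: 1993 → 8701.26/1.190 = 7311.98; 2001 → 15710.51/1.333 = 11785.83.
So real GDP changed by 11785.83/7311.98 − 1 = 0.6119, i.e. 61.19%.

61.19%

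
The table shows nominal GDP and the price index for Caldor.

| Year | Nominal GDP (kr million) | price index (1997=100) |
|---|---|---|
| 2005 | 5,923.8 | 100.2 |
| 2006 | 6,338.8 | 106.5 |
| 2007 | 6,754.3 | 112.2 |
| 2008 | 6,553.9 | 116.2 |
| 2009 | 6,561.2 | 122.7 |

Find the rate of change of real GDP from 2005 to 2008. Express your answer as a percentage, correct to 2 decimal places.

-4.60%

Real GDP 2005 = 5923.8/1.002 = 5911.98.
Real GDP 2008 = 6553.9/1.162 = 5640.19.
Change = 5640.19/5911.98 − 1 = -0.0460.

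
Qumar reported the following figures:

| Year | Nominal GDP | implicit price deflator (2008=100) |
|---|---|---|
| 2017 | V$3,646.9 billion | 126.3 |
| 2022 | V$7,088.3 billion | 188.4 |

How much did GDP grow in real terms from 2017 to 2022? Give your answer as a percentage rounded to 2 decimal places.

Real GDP 2017 = 3646.9 / 1.263 = 2887.49.
Real GDP 2022 = 7088.3 / 1.884 = 3762.37.
Real growth = 3762.37 / 2887.49 − 1 = 0.3030.

30.30%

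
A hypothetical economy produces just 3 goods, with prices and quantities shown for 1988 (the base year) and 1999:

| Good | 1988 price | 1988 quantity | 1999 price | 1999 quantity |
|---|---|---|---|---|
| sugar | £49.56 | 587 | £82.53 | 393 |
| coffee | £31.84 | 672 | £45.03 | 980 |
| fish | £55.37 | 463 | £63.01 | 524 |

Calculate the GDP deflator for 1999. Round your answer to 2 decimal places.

Nominal GDP 1999 = 82.53·393 + 45.03·980 + 63.01·524 = 109580.93.
Real GDP 1999 (at 1988 prices) = 49.56·393 + 31.84·980 + 55.37·524 = 79694.16.
Deflator = Nominal/Real × 100 = 109580.93/79694.16 × 100 = 137.502.

137.50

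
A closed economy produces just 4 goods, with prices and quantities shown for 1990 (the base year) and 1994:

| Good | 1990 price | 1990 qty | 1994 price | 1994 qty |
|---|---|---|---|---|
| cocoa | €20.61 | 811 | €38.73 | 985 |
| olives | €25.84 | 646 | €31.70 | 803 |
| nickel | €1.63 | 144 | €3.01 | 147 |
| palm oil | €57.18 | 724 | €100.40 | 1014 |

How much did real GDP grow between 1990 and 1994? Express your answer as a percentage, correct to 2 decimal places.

32.29%

Real GDP 1990 = Nominal GDP 1990 = 20.61·811 + 25.84·646 + 1.63·144 + 57.18·724 = 75040.39.
Real GDP 1994 (at 1990 prices) = 20.61·985 + 25.84·803 + 1.63·147 + 57.18·1014 = 99270.50.
Real growth = 99270.50/75040.39 − 1 = 0.3229.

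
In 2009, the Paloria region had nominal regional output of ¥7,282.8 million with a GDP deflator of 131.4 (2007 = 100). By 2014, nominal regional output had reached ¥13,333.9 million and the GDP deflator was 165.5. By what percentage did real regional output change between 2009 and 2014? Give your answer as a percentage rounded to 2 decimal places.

Real regional output 2009 = 7282.8 / 1.314 = 5542.47.
Real regional output 2014 = 13333.9 / 1.655 = 8056.74.
Real growth = 8056.74 / 5542.47 − 1 = 0.4536.

45.36%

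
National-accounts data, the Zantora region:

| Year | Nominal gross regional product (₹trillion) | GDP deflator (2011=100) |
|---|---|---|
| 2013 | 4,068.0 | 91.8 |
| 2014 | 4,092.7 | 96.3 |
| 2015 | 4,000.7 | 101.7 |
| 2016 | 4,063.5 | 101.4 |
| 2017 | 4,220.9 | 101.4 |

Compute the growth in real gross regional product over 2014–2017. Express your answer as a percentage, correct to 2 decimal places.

-2.05%

Real gross regional product 2014 = 4092.7/0.963 = 4249.95.
Real gross regional product 2017 = 4220.9/1.014 = 4162.62.
Change = 4162.62/4249.95 − 1 = -0.0205.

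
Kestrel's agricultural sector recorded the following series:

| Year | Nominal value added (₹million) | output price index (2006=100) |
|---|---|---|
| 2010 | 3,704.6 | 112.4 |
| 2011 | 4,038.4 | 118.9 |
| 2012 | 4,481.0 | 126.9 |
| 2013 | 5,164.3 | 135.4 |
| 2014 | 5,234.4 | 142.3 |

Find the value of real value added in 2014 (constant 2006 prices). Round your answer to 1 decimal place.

₹3,678.4 million

Real value added 2014 = 5234.4 / 1.423 = 3678.43.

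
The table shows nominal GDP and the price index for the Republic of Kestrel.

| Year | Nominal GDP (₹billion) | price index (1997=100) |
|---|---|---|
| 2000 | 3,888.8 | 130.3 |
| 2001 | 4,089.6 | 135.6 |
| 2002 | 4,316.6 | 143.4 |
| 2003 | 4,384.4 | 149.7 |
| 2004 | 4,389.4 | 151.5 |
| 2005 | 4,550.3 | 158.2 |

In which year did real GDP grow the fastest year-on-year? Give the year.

2001: real = 4089.6/1.356 = 3015.93; growth vs 2000 (2984.50) = 1.05%.
2002: real = 4316.6/1.434 = 3010.18; growth vs 2001 (3015.93) = -0.19%.
2003: real = 4384.4/1.497 = 2928.79; growth vs 2002 (3010.18) = -2.70%.
2004: real = 4389.4/1.515 = 2897.29; growth vs 2003 (2928.79) = -1.08%.
2005: real = 4550.3/1.582 = 2876.30; growth vs 2004 (2897.29) = -0.72%.

2001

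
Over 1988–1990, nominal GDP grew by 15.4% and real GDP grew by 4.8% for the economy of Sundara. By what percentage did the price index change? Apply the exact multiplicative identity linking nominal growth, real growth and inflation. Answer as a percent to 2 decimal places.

(1 + g_nom) = (1 + g_real)(1 + π), so π = 1.1540 / 1.0480 − 1 = 0.10115.

10.11%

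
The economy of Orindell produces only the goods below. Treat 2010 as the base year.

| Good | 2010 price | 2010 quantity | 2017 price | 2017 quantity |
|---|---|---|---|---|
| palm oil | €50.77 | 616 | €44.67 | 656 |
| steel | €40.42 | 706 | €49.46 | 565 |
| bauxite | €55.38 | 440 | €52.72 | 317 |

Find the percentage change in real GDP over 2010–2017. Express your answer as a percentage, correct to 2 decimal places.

-12.45%

Real GDP 2010 = Nominal GDP 2010 = 50.77·616 + 40.42·706 + 55.38·440 = 84178.04.
Real GDP 2017 (at 2010 prices) = 50.77·656 + 40.42·565 + 55.38·317 = 73697.88.
Real growth = 73697.88/84178.04 − 1 = -0.1245.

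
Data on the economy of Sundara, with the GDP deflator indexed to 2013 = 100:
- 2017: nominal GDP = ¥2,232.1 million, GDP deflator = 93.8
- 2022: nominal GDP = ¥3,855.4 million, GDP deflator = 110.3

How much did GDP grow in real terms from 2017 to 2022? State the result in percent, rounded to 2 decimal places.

46.89%

Deflate each year: 2017 → 2232.1/0.938 = 2379.64; 2022 → 3855.4/1.103 = 3495.38.
So real GDP changed by 3495.38/2379.64 − 1 = 0.4689, i.e. 46.89%.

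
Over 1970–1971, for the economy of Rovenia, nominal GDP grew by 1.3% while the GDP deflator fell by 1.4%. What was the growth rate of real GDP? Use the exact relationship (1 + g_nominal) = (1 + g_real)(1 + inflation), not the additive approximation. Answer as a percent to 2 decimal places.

(1 + g_nom) = (1 + g_real)(1 + π), so g_real = 1.0130 / 0.9860 − 1 = 0.02738.

2.74%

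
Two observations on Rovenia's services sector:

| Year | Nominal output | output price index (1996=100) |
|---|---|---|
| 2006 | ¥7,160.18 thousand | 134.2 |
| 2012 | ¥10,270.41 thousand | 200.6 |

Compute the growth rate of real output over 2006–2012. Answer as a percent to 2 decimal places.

Real output 2006 = 7160.18 / 1.342 = 5335.45.
Real output 2012 = 10270.41 / 2.006 = 5119.85.
Real growth = 5119.85 / 5335.45 − 1 = -0.0404.

-4.04%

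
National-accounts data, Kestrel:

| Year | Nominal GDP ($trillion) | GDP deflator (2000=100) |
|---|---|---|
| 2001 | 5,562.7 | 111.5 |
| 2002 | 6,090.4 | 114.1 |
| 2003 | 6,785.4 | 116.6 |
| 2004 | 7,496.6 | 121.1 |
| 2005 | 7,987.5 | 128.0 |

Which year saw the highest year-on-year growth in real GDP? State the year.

2003

2002: real = 6090.4/1.141 = 5337.77; growth vs 2001 (4988.97) = 6.99%.
2003: real = 6785.4/1.166 = 5819.38; growth vs 2002 (5337.77) = 9.02%.
2004: real = 7496.6/1.211 = 6190.42; growth vs 2003 (5819.38) = 6.38%.
2005: real = 7987.5/1.280 = 6240.23; growth vs 2004 (6190.42) = 0.80%.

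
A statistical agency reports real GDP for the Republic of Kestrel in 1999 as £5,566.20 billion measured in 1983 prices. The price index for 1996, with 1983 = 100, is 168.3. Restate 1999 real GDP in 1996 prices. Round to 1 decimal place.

Real GDP in 1996 prices = Real GDP in 1983 prices × (P_1996/P_1983) = 5566.20 × 1.683 = 9367.91.

£9,367.9 billion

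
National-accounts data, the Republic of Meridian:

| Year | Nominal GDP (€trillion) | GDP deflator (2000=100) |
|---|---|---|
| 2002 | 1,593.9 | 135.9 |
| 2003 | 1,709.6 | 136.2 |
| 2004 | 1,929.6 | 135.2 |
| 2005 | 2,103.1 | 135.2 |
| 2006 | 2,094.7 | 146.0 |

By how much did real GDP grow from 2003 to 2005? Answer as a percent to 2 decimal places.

23.93%

Real GDP 2003 = 1709.6/1.362 = 1255.21.
Real GDP 2005 = 2103.1/1.352 = 1555.55.
Change = 1555.55/1255.21 − 1 = 0.2393.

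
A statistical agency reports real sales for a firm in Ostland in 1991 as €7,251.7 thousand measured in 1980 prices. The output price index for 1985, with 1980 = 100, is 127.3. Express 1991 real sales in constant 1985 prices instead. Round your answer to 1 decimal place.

Real sales in 1985 prices = Real sales in 1980 prices × (P_1985/P_1980) = 7251.7 × 1.273 = 9231.41.

€9,231.4 thousand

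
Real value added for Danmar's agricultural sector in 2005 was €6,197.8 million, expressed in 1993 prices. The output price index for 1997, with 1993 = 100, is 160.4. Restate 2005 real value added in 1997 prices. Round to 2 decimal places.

€9,941.27 million

Real value added in 1997 prices = Real value added in 1993 prices × (P_1997/P_1993) = 6197.8 × 1.604 = 9941.27.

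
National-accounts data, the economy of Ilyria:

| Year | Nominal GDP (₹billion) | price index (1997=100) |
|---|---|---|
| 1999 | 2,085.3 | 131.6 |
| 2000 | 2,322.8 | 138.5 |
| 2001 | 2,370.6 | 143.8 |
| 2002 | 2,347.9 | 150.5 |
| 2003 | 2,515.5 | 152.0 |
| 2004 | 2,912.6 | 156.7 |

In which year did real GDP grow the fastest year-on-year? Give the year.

2000: real = 2322.8/1.385 = 1677.11; growth vs 1999 (1584.57) = 5.84%.
2001: real = 2370.6/1.438 = 1648.54; growth vs 2000 (1677.11) = -1.70%.
2002: real = 2347.9/1.505 = 1560.07; growth vs 2001 (1648.54) = -5.37%.
2003: real = 2515.5/1.520 = 1654.93; growth vs 2002 (1560.07) = 6.08%.
2004: real = 2912.6/1.567 = 1858.71; growth vs 2003 (1654.93) = 12.31%.

2004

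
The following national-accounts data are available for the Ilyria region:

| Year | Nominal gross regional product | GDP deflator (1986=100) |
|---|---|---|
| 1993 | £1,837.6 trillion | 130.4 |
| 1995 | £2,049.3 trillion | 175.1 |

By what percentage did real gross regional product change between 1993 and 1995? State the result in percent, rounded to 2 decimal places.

-16.95%

Real gross regional product 1993 = 1837.6 / 1.304 = 1409.20.
Real gross regional product 1995 = 2049.3 / 1.751 = 1170.36.
Real growth = 1170.36 / 1409.20 − 1 = -0.1695.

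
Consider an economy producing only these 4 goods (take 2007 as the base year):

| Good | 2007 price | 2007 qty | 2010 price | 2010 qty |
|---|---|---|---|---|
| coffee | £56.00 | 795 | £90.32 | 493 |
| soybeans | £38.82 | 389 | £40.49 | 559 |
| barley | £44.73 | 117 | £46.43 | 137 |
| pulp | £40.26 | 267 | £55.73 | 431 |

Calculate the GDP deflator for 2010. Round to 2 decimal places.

134.01

Nominal GDP 2010 = 90.32·493 + 40.49·559 + 46.43·137 + 55.73·431 = 97542.21.
Real GDP 2010 (at 2007 prices) = 56.00·493 + 38.82·559 + 44.73·137 + 40.26·431 = 72788.45.
Deflator = Nominal/Real × 100 = 97542.21/72788.45 × 100 = 134.008.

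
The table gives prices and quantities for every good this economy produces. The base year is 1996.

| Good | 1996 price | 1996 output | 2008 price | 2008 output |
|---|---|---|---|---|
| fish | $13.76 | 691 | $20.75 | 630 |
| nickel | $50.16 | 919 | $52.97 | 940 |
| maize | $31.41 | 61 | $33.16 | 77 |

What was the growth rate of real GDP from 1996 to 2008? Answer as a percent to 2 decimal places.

1.25%

Real GDP 1996 = Nominal GDP 1996 = 13.76·691 + 50.16·919 + 31.41·61 = 57521.21.
Real GDP 2008 (at 1996 prices) = 13.76·630 + 50.16·940 + 31.41·77 = 58237.77.
Real growth = 58237.77/57521.21 − 1 = 0.0125.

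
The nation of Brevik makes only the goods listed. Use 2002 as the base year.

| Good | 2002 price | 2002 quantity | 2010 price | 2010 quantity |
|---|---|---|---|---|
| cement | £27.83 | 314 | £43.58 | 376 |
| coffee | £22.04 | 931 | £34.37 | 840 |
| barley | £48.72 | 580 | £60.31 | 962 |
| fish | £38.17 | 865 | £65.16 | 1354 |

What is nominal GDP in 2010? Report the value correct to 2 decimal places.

£191501.74

Nominal GDP 2010 = Σ (p_2010 × q_2010) = 43.58·376 + 34.37·840 + 60.31·962 + 65.16·1354 = 191501.74.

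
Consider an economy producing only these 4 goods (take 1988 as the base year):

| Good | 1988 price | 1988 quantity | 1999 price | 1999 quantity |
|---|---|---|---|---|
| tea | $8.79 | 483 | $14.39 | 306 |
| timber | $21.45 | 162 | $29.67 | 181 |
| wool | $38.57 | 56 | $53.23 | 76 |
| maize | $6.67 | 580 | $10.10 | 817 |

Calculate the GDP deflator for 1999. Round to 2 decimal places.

Nominal GDP 1999 = 14.39·306 + 29.67·181 + 53.23·76 + 10.10·817 = 22070.79.
Real GDP 1999 (at 1988 prices) = 8.79·306 + 21.45·181 + 38.57·76 + 6.67·817 = 14952.90.
Deflator = Nominal/Real × 100 = 22070.79/14952.90 × 100 = 147.602.

147.60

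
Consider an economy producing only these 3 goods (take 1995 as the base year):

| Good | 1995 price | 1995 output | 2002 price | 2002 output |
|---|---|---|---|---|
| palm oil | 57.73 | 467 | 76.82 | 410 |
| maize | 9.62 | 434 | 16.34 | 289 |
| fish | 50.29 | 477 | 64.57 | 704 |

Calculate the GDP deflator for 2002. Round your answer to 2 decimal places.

132.05

Nominal GDP 2002 = 76.82·410 + 16.34·289 + 64.57·704 = 81675.74.
Real GDP 2002 (at 1995 prices) = 57.73·410 + 9.62·289 + 50.29·704 = 61853.64.
Deflator = Nominal/Real × 100 = 81675.74/61853.64 × 100 = 132.047.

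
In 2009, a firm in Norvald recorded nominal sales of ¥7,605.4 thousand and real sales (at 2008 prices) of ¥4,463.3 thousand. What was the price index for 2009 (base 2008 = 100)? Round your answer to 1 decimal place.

170.4

price index = (Nominal / Real) × 100 = 7605.4 / 4463.3 × 100 = 170.40.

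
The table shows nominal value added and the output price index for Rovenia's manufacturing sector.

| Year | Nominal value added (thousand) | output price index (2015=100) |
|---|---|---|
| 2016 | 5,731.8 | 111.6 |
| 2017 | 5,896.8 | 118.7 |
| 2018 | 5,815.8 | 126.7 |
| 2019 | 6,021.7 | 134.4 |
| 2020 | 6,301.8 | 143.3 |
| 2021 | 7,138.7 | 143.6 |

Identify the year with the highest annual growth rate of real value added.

2021

2017: real = 5896.8/1.187 = 4967.82; growth vs 2016 (5136.02) = -3.27%.
2018: real = 5815.8/1.267 = 4590.21; growth vs 2017 (4967.82) = -7.60%.
2019: real = 6021.7/1.344 = 4480.43; growth vs 2018 (4590.21) = -2.39%.
2020: real = 6301.8/1.433 = 4397.63; growth vs 2019 (4480.43) = -1.85%.
2021: real = 7138.7/1.436 = 4971.24; growth vs 2020 (4397.63) = 13.04%.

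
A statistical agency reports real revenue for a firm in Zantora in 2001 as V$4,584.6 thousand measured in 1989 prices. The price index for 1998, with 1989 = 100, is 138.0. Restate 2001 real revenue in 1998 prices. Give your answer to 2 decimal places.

Real revenue in 1998 prices = Real revenue in 1989 prices × (P_1998/P_1989) = 4584.6 × 1.380 = 6326.75.

V$6,326.75 thousand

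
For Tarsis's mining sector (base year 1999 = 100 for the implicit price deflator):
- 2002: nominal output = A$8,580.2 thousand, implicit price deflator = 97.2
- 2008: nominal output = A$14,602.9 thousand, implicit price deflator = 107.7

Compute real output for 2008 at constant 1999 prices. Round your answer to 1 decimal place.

A$13,558.9 thousand

Real output = Nominal / (implicit price deflator/100) = 14602.9 / 1.077 = 13558.87.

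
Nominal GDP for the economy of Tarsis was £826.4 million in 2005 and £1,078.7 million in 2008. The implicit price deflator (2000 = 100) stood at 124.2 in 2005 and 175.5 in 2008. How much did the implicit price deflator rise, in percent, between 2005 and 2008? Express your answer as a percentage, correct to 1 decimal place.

Price-level change = 175.5 / 124.2 − 1 = 0.4130.

41.3%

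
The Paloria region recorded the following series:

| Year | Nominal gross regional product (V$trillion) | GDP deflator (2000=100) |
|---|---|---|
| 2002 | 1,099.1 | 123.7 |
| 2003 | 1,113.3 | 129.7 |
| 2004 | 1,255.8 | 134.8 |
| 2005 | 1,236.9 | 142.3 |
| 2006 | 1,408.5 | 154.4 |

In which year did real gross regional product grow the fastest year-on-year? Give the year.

2003: real = 1113.3/1.297 = 858.37; growth vs 2002 (888.52) = -3.39%.
2004: real = 1255.8/1.348 = 931.60; growth vs 2003 (858.37) = 8.53%.
2005: real = 1236.9/1.423 = 869.22; growth vs 2004 (931.60) = -6.70%.
2006: real = 1408.5/1.544 = 912.24; growth vs 2005 (869.22) = 4.95%.

2004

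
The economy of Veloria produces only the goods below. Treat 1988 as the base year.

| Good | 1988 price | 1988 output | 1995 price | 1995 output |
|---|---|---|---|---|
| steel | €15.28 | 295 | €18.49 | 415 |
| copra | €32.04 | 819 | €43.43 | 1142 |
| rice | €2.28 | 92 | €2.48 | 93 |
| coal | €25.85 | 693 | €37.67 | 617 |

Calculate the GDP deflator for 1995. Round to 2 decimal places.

136.64

Nominal GDP 1995 = 18.49·415 + 43.43·1142 + 2.48·93 + 37.67·617 = 80743.44.
Real GDP 1995 (at 1988 prices) = 15.28·415 + 32.04·1142 + 2.28·93 + 25.85·617 = 59092.37.
Deflator = Nominal/Real × 100 = 80743.44/59092.37 × 100 = 136.639.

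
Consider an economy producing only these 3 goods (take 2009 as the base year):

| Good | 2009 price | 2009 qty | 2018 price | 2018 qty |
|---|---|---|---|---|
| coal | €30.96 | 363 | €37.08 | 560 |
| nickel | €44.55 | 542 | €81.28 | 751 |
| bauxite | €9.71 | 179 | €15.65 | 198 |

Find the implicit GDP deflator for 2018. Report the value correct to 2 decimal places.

161.06

Nominal GDP 2018 = 37.08·560 + 81.28·751 + 15.65·198 = 84904.78.
Real GDP 2018 (at 2009 prices) = 30.96·560 + 44.55·751 + 9.71·198 = 52717.23.
Deflator = Nominal/Real × 100 = 84904.78/52717.23 × 100 = 161.057.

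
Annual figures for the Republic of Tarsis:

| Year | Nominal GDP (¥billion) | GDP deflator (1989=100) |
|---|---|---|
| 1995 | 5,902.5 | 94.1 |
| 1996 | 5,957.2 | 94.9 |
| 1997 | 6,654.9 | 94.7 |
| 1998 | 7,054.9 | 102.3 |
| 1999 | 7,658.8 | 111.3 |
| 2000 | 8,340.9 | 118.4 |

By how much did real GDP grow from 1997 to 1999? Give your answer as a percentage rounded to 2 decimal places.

-2.08%

Real GDP 1997 = 6654.9/0.947 = 7027.35.
Real GDP 1999 = 7658.8/1.113 = 6881.22.
Change = 6881.22/7027.35 − 1 = -0.0208.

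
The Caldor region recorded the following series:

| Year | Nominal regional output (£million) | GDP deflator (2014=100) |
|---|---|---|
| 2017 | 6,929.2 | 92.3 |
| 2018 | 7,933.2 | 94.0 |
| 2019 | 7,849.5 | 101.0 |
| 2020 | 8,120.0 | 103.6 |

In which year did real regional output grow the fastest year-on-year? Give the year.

2018: real = 7933.2/0.940 = 8439.57; growth vs 2017 (7507.26) = 12.42%.
2019: real = 7849.5/1.010 = 7771.78; growth vs 2018 (8439.57) = -7.91%.
2020: real = 8120.0/1.036 = 7837.84; growth vs 2019 (7771.78) = 0.85%.

2018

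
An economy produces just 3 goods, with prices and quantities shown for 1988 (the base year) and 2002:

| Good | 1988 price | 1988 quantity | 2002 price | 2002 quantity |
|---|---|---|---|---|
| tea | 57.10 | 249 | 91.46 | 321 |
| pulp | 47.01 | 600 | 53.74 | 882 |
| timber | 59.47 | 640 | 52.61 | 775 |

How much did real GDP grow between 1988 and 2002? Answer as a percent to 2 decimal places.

Real GDP 1988 = Nominal GDP 1988 = 57.10·249 + 47.01·600 + 59.47·640 = 80484.70.
Real GDP 2002 (at 1988 prices) = 57.10·321 + 47.01·882 + 59.47·775 = 105881.17.
Real growth = 105881.17/80484.70 − 1 = 0.3155.

31.55%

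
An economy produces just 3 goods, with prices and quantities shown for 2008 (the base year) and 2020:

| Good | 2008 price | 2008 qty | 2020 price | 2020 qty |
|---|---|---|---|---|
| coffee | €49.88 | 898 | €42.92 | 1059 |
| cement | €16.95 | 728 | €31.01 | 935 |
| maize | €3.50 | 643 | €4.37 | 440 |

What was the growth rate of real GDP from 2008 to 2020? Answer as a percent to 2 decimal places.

18.24%

Real GDP 2008 = Nominal GDP 2008 = 49.88·898 + 16.95·728 + 3.50·643 = 59382.34.
Real GDP 2020 (at 2008 prices) = 49.88·1059 + 16.95·935 + 3.50·440 = 70211.17.
Real growth = 70211.17/59382.34 − 1 = 0.1824.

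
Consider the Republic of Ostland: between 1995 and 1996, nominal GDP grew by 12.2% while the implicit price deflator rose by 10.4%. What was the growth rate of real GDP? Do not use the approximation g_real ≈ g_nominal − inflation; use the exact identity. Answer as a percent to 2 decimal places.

1.63%

(1 + g_nom) = (1 + g_real)(1 + π), so g_real = 1.1220 / 1.1040 − 1 = 0.01630.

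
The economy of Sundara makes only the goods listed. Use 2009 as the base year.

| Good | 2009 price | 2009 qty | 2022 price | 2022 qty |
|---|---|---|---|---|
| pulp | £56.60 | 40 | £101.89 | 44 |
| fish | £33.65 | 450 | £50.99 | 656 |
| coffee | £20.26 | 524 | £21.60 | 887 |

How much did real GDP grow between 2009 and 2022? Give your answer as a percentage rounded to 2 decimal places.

Real GDP 2009 = Nominal GDP 2009 = 56.60·40 + 33.65·450 + 20.26·524 = 28022.74.
Real GDP 2022 (at 2009 prices) = 56.60·44 + 33.65·656 + 20.26·887 = 42535.42.
Real growth = 42535.42/28022.74 − 1 = 0.5179.

51.79%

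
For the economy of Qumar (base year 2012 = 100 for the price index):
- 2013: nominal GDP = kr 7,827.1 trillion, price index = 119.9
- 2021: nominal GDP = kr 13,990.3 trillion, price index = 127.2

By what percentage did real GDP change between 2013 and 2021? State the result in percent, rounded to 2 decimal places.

68.48%

Real GDP 2013 = 7827.1 / 1.199 = 6528.02.
Real GDP 2021 = 13990.3 / 1.272 = 10998.66.
Real growth = 10998.66 / 6528.02 − 1 = 0.6848.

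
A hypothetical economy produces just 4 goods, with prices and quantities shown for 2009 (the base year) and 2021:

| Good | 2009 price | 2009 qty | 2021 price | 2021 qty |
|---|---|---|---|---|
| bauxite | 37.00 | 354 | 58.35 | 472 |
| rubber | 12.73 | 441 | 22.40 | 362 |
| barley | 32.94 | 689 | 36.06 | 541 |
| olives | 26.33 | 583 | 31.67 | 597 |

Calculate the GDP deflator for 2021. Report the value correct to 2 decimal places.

133.18

Nominal GDP 2021 = 58.35·472 + 22.40·362 + 36.06·541 + 31.67·597 = 74065.45.
Real GDP 2021 (at 2009 prices) = 37.00·472 + 12.73·362 + 32.94·541 + 26.33·597 = 55611.81.
Deflator = Nominal/Real × 100 = 74065.45/55611.81 × 100 = 133.183.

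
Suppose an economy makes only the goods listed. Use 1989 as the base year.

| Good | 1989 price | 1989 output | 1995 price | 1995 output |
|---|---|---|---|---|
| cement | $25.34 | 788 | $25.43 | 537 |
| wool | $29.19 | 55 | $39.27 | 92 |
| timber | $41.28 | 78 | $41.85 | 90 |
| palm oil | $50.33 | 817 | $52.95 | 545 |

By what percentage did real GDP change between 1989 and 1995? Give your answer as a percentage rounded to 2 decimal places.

-28.03%

Real GDP 1989 = Nominal GDP 1989 = 25.34·788 + 29.19·55 + 41.28·78 + 50.33·817 = 65912.82.
Real GDP 1995 (at 1989 prices) = 25.34·537 + 29.19·92 + 41.28·90 + 50.33·545 = 47438.11.
Real growth = 47438.11/65912.82 − 1 = -0.2803.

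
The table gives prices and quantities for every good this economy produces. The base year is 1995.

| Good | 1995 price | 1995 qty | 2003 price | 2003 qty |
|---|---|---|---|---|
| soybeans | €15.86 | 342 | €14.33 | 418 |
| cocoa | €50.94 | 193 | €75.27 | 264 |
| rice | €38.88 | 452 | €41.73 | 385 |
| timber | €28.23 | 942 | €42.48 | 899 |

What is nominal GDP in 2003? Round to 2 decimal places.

€80116.79

Nominal GDP 2003 = Σ (p_2003 × q_2003) = 14.33·418 + 75.27·264 + 41.73·385 + 42.48·899 = 80116.79.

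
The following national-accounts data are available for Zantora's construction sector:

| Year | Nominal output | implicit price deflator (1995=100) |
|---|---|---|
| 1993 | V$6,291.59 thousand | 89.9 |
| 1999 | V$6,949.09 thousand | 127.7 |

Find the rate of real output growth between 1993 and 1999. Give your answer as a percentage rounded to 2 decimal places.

Real output 1993 = 6291.59 / 0.899 = 6998.43.
Real output 1999 = 6949.09 / 1.277 = 5441.73.
Real growth = 5441.73 / 6998.43 − 1 = -0.2224.

-22.24%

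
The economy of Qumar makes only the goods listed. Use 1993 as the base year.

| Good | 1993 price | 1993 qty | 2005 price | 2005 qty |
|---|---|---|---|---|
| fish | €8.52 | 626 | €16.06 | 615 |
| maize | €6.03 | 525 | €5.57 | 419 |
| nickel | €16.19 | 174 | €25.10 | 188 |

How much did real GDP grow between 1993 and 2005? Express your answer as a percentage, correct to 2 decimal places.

-4.47%

Real GDP 1993 = Nominal GDP 1993 = 8.52·626 + 6.03·525 + 16.19·174 = 11316.33.
Real GDP 2005 (at 1993 prices) = 8.52·615 + 6.03·419 + 16.19·188 = 10810.09.
Real growth = 10810.09/11316.33 − 1 = -0.0447.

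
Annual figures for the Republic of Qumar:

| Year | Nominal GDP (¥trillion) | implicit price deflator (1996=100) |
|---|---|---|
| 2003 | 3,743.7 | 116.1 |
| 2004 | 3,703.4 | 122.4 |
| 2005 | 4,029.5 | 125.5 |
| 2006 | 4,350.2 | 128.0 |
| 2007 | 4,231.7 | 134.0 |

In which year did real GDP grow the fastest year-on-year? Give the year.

2005

2004: real = 3703.4/1.224 = 3025.65; growth vs 2003 (3224.55) = -6.17%.
2005: real = 4029.5/1.255 = 3210.76; growth vs 2004 (3025.65) = 6.12%.
2006: real = 4350.2/1.280 = 3398.59; growth vs 2005 (3210.76) = 5.85%.
2007: real = 4231.7/1.340 = 3157.99; growth vs 2006 (3398.59) = -7.08%.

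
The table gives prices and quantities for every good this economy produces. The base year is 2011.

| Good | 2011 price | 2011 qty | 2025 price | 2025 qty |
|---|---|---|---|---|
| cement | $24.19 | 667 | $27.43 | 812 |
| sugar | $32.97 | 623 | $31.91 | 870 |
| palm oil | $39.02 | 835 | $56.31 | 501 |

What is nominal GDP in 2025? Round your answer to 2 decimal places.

Nominal GDP 2025 = Σ (p_2025 × q_2025) = 27.43·812 + 31.91·870 + 56.31·501 = 78246.17.

$78246.17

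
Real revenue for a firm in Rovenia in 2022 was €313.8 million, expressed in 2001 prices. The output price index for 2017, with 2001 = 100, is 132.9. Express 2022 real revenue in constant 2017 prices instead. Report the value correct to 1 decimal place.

€417.0 million

Real revenue in 2017 prices = Real revenue in 2001 prices × (P_2017/P_2001) = 313.8 × 1.329 = 417.04.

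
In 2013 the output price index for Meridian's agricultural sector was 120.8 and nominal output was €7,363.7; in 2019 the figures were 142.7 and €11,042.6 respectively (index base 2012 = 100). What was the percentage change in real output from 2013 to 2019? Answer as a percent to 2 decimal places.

Deflate each year: 2013 → 7363.7/1.208 = 6095.78; 2019 → 11042.6/1.427 = 7738.33.
So real output changed by 7738.33/6095.78 − 1 = 0.2695, i.e. 26.95%.

26.95%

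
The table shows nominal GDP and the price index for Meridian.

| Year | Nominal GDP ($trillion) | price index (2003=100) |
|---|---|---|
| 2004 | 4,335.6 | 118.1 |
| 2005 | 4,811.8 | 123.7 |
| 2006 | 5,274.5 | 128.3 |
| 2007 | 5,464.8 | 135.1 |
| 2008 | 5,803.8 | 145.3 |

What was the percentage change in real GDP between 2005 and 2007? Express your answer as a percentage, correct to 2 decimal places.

3.99%

Real GDP 2005 = 4811.8/1.237 = 3889.89.
Real GDP 2007 = 5464.8/1.351 = 4045.00.
Change = 4045.00/3889.89 − 1 = 0.0399.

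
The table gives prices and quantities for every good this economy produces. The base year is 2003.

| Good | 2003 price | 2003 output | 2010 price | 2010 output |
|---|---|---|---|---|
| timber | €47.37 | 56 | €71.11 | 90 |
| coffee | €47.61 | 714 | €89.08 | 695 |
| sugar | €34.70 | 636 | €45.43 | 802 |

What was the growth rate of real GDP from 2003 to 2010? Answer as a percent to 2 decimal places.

Real GDP 2003 = Nominal GDP 2003 = 47.37·56 + 47.61·714 + 34.70·636 = 58715.46.
Real GDP 2010 (at 2003 prices) = 47.37·90 + 47.61·695 + 34.70·802 = 65181.65.
Real growth = 65181.65/58715.46 − 1 = 0.1101.

11.01%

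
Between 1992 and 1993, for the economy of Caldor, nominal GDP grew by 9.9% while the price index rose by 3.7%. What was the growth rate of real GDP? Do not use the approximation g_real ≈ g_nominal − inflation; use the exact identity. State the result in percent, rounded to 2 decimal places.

(1 + g_nom) = (1 + g_real)(1 + π), so g_real = 1.0990 / 1.0370 − 1 = 0.05979.

5.98%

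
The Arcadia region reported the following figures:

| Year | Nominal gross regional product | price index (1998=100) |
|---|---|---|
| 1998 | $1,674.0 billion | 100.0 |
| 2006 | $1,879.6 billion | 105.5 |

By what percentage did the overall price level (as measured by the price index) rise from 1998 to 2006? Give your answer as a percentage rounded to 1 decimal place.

Price-level change = 105.5 / 100.0 − 1 = 0.0550.

5.5%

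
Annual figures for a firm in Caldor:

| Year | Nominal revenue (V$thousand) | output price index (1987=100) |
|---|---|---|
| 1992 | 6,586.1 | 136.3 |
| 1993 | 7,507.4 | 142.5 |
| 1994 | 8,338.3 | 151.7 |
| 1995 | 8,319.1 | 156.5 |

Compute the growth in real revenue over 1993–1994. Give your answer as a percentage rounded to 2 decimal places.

4.33%

Real revenue 1993 = 7507.4/1.425 = 5268.35.
Real revenue 1994 = 8338.3/1.517 = 5496.57.
Change = 5496.57/5268.35 − 1 = 0.0433.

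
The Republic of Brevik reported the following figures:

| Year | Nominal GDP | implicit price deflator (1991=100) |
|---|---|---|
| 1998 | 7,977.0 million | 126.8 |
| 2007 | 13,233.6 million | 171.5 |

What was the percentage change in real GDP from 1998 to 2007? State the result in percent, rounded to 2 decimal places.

Deflate each year: 1998 → 7977.0/1.268 = 6291.01; 2007 → 13233.6/1.715 = 7716.38.
So real GDP changed by 7716.38/6291.01 − 1 = 0.2266, i.e. 22.66%.

22.66%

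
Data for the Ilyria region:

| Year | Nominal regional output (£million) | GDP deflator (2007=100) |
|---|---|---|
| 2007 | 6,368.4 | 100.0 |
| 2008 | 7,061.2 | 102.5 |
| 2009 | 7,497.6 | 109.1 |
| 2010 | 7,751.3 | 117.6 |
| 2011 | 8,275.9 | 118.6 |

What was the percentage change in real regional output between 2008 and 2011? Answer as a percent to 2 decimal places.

1.29%

Real regional output 2008 = 7061.2/1.025 = 6888.98.
Real regional output 2011 = 8275.9/1.186 = 6977.99.
Change = 6977.99/6888.98 − 1 = 0.0129.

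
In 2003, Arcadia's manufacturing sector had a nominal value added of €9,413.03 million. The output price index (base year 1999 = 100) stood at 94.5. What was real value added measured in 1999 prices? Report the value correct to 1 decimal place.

€9,960.9 million

Real value added = Nominal / (output price index/100) = 9413.03 / 0.945 = 9960.88.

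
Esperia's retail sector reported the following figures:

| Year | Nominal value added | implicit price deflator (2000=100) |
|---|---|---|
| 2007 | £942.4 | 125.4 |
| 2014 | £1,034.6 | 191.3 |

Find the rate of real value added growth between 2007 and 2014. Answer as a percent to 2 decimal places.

Deflate each year: 2007 → 942.4/1.254 = 751.52; 2014 → 1034.6/1.913 = 540.83.
So real value added changed by 540.83/751.52 − 1 = -0.2804, i.e. -28.04%.

-28.04%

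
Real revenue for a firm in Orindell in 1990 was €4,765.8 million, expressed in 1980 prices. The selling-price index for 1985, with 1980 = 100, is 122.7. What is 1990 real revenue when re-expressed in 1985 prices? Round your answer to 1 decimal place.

Real revenue in 1985 prices = Real revenue in 1980 prices × (P_1985/P_1980) = 4765.8 × 1.227 = 5847.64.

€5,847.6 million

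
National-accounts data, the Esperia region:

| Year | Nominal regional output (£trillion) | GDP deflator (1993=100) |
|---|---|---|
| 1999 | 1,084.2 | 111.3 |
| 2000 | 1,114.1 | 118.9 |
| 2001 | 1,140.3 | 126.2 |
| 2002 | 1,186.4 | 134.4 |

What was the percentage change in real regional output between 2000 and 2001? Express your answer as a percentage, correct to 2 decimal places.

-3.57%

Real regional output 2000 = 1114.1/1.189 = 937.01.
Real regional output 2001 = 1140.3/1.262 = 903.57.
Change = 903.57/937.01 − 1 = -0.0357.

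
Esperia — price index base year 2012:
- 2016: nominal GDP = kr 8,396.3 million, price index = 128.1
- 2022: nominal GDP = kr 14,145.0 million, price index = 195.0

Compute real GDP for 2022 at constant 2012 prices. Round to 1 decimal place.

kr 7,253.8 million

Real GDP = Nominal / (price index/100) = 14145.0 / 1.950 = 7253.85.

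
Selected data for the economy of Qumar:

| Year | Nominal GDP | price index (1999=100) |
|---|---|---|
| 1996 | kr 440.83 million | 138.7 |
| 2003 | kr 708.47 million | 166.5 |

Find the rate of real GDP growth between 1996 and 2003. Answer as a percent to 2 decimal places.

Real GDP 1996 = 440.83 / 1.387 = 317.83.
Real GDP 2003 = 708.47 / 1.665 = 425.51.
Real growth = 425.51 / 317.83 − 1 = 0.3388.

33.88%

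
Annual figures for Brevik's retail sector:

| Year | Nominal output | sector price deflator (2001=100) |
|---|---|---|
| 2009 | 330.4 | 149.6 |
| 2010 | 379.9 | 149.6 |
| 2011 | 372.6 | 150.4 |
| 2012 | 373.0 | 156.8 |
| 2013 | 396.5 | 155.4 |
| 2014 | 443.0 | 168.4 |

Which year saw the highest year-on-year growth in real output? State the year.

2010

2010: real = 379.9/1.496 = 253.94; growth vs 2009 (220.86) = 14.98%.
2011: real = 372.6/1.504 = 247.74; growth vs 2010 (253.94) = -2.44%.
2012: real = 373.0/1.568 = 237.88; growth vs 2011 (247.74) = -3.98%.
2013: real = 396.5/1.554 = 255.15; growth vs 2012 (237.88) = 7.26%.
2014: real = 443.0/1.684 = 263.06; growth vs 2013 (255.15) = 3.10%.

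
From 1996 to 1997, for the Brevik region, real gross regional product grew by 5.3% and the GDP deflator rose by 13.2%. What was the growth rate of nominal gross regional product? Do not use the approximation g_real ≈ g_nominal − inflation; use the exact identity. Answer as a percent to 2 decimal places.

19.20%

(1 + g_nom) = (1 + g_real)(1 + π) = 1.0530 × 1.1320 = 1.19200.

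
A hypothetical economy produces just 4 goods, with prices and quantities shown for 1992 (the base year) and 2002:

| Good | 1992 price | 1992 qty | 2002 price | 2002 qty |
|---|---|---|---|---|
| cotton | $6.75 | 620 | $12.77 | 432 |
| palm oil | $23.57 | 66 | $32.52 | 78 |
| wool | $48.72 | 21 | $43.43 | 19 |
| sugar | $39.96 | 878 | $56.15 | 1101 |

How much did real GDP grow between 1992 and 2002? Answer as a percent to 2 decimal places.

18.70%

Real GDP 1992 = Nominal GDP 1992 = 6.75·620 + 23.57·66 + 48.72·21 + 39.96·878 = 41848.62.
Real GDP 2002 (at 1992 prices) = 6.75·432 + 23.57·78 + 48.72·19 + 39.96·1101 = 49676.10.
Real growth = 49676.10/41848.62 − 1 = 0.1870.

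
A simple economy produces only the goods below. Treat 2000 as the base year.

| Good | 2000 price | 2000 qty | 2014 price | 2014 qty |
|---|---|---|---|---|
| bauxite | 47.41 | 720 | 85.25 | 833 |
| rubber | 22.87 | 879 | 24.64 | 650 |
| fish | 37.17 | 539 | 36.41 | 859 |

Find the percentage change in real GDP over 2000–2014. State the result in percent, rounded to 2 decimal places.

16.18%

Real GDP 2000 = Nominal GDP 2000 = 47.41·720 + 22.87·879 + 37.17·539 = 74272.56.
Real GDP 2014 (at 2000 prices) = 47.41·833 + 22.87·650 + 37.17·859 = 86287.06.
Real growth = 86287.06/74272.56 − 1 = 0.1618.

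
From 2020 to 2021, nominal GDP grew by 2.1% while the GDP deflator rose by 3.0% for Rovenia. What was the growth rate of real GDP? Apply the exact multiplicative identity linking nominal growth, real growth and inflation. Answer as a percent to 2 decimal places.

(1 + g_nom) = (1 + g_real)(1 + π), so g_real = 1.0210 / 1.0300 − 1 = -0.00874.

-0.87%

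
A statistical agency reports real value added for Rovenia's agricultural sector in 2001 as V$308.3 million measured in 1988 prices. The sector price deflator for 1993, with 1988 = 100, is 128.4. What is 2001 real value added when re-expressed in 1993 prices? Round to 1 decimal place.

Real value added in 1993 prices = Real value added in 1988 prices × (P_1993/P_1988) = 308.3 × 1.284 = 395.86.

V$395.9 million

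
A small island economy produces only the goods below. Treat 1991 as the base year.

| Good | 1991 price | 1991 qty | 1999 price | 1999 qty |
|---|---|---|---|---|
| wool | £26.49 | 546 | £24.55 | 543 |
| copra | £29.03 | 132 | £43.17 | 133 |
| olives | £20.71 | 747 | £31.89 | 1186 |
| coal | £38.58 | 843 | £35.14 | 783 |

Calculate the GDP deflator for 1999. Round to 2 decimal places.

115.60

Nominal GDP 1999 = 24.55·543 + 43.17·133 + 31.89·1186 + 35.14·783 = 84408.42.
Real GDP 1999 (at 1991 prices) = 26.49·543 + 29.03·133 + 20.71·1186 + 38.58·783 = 73015.26.
Deflator = Nominal/Real × 100 = 84408.42/73015.26 × 100 = 115.604.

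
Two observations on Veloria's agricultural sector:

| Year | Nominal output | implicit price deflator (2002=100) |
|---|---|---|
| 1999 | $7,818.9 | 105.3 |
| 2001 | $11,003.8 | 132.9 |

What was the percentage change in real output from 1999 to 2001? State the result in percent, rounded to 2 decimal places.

11.51%

Deflate each year: 1999 → 7818.9/1.053 = 7425.36; 2001 → 11003.8/1.329 = 8279.76.
So real output changed by 8279.76/7425.36 − 1 = 0.1151, i.e. 11.51%.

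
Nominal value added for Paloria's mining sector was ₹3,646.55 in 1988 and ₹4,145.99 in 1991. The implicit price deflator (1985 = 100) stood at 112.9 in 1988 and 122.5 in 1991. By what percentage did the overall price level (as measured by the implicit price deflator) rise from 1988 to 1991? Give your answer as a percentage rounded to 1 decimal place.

8.5%

Price-level change = 122.5 / 112.9 − 1 = 0.0850.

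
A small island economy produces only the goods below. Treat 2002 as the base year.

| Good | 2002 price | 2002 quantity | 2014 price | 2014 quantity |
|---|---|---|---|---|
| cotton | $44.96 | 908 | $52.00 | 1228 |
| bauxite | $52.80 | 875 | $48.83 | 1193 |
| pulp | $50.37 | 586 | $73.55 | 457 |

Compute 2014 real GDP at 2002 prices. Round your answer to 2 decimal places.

$141220.37

Real GDP 2014 = Σ (p_2002 × q_2014) = 44.96·1228 + 52.80·1193 + 50.37·457 = 141220.37.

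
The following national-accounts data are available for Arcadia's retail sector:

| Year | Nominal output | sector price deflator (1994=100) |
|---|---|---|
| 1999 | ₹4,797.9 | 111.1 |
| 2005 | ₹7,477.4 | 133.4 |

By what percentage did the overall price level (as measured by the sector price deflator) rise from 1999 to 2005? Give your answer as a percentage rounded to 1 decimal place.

Price-level change = 133.4 / 111.1 − 1 = 0.2007.

20.1%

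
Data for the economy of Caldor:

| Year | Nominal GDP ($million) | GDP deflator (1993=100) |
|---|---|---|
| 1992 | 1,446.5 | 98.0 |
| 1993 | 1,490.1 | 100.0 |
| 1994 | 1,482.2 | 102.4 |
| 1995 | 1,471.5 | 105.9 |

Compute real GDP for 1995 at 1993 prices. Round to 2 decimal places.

Real GDP 1995 = 1471.5 / 1.059 = 1389.52.

$1,389.52 million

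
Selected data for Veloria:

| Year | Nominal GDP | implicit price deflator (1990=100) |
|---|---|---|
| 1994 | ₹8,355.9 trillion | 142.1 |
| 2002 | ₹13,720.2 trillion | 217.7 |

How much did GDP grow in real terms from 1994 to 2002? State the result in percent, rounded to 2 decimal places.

7.18%

Deflate each year: 1994 → 8355.9/1.421 = 5880.30; 2002 → 13720.2/2.177 = 6302.34.
So real GDP changed by 6302.34/5880.30 − 1 = 0.0718, i.e. 7.18%.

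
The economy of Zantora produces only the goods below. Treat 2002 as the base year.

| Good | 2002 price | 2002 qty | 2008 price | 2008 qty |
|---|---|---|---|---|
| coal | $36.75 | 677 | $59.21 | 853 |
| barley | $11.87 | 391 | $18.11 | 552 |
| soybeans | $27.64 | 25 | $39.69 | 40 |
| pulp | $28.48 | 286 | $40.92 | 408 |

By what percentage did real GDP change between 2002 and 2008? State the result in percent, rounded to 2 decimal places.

Real GDP 2002 = Nominal GDP 2002 = 36.75·677 + 11.87·391 + 27.64·25 + 28.48·286 = 38357.20.
Real GDP 2008 (at 2002 prices) = 36.75·853 + 11.87·552 + 27.64·40 + 28.48·408 = 50625.43.
Real growth = 50625.43/38357.20 − 1 = 0.3198.

31.98%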